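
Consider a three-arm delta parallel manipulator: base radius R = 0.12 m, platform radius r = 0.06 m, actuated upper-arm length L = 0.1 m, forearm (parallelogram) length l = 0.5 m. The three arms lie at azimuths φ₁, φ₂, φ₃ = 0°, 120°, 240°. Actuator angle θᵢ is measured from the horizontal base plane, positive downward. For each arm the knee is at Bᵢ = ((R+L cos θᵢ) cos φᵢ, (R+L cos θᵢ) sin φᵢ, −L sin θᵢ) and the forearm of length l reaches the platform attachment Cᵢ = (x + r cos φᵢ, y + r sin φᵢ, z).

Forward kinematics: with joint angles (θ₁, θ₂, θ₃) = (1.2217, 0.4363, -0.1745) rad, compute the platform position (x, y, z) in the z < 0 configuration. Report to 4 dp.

S1 = (0.0942·cos0.0°, 0.0942·sin0.0°, -0.0940) = (0.0942, 0.0000, -0.0940)
φ2=120.0°: virtual centre (-0.0753, 0.1305, -0.0423), radius l
φ3=240.0°: virtual centre (-0.0792, -0.1372, 0.0174), radius l
subtract pairs → two planes through P
plane₁₂: -0.3390x+0.2609y+0.1034z = 0.0068
Cramer: x(z) = -0.0211+0.4711z;  y(z) = -0.0015+0.2158z
sphere 1 gives Az²+Bz+C=0 with A=1.2685, B=0.0787, C=-0.2279;  B²−4AC=1.1624;  roots -0.4560, 0.3940;  negative root z = -0.4560
x = -0.2359, y = -0.0999

(-0.2359, -0.0999, -0.4560)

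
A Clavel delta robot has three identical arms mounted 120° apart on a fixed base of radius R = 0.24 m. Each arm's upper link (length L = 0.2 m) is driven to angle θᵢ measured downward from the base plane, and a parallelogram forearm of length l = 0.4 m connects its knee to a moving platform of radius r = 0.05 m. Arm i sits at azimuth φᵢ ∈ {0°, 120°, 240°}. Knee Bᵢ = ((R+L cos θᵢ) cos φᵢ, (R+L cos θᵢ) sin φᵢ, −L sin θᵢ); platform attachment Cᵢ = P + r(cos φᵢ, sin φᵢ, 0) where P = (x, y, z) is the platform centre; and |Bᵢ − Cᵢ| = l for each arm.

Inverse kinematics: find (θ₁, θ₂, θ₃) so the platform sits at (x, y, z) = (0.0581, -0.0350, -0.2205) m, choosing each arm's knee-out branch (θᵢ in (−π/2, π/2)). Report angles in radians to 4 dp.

θ₁ = 0.0000, θ₂ = 0.7857, θ₃ = 0.4362

arm 1 (φ=0.0°): x'=0.0581, y'=-0.0350
  A cos θ + B sin θ = C:  0.1319·cos θ + -0.2205·sin θ = 0.1319
  γ=atan2(-0.2205,0.1319)=-1.0317;  ψ=arccos(0.5133)=1.0317;  θ1=γ+ψ≈0.0000
φ2=120.0° → target in arm frame (-0.0594, -0.0328)
  e−x'=0.2494;  (l²−L²−(e−x')²−y'²−z²)/2L = 0.0203
  √(A²+B²)=0.3329;  θ2 = -0.7241+1.5098 ≈ 0.7857
arm 3 (φ=240.0°): x'=0.0013, y'=0.0678
  e−x'=0.1887;  (l²−L²−(e−x')²−y'²−z²)/2L = 0.0779
  γ=atan2(-0.2205,0.1887)=-0.8629;  ψ=arccos(0.2684)=1.2991;  θ3=γ+ψ≈0.4362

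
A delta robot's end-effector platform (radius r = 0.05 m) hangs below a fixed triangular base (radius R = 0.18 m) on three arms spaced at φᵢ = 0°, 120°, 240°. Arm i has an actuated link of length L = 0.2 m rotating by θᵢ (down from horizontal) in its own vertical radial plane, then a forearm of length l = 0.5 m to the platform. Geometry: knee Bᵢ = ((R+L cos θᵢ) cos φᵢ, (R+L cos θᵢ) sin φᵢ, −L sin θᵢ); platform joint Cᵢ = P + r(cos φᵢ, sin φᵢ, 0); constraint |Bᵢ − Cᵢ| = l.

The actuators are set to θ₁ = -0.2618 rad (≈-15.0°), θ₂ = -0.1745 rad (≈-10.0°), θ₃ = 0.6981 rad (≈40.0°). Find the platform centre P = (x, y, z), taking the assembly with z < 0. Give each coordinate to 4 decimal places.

arm 1 at φ=0.0°: ρ1 = 0.3232;  S1 = (0.3232, 0.0000, 0.0518)
φ2=120.0°: virtual centre (-0.1635, 0.2832, 0.0347), radius l
arm 3 at φ=240.0°: ρ3 = 0.2832;  S3 = (-0.1416, -0.2453, -0.1286)
|S₂|²−|S₁|² = 0.0010;  |S₃|²−|S₁|² = -0.0104
linear system: -0.9733x+0.5663y = 0.0010−-0.0341z; -0.9296x+-0.4905y = -0.0104−-0.3606z
Cramer: x(z) = 0.0054-0.2201z;  y(z) = 0.0110-0.3181z
quadratic in z: (1.1496)z²+(0.0294)z+(-0.1462)=0, √Δ=0.8205 → z ∈ {-0.3696, 0.3441}; z = -0.3696 (taking z<0)
x = 0.0867, y = 0.1286

(0.0867, 0.1286, -0.3696)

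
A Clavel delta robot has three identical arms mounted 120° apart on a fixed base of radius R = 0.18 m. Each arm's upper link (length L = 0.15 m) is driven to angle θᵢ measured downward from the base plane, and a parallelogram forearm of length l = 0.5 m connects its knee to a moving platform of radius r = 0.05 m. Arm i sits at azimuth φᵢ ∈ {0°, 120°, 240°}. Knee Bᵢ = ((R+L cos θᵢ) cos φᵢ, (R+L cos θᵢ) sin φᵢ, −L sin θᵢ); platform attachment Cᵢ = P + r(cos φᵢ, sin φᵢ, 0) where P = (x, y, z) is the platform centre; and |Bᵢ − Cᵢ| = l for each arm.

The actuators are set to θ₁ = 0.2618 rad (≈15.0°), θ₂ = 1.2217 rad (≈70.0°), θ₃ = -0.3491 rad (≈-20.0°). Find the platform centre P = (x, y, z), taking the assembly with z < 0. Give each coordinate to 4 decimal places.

φ1=0.0°: virtual centre (0.2749, 0.0000, -0.0388), radius l
φ2=120.0°: virtual centre (-0.0907, 0.1570, -0.1410), radius l
arm 3 at φ=240.0°: e+L cos θ3 = 0.2710;  S3 = (-0.1355, -0.2347, 0.0513)
|S₂|²−|S₁|² = -0.0243;  |S₃|²−|S₁|² = -0.0010
linear system: -0.7311x+0.3140y = -0.0243−-0.2043z; -0.8207x+-0.4693y = -0.0010−0.1803z
Cramer: x(z) = 0.0195-0.0653z;  y(z) = -0.0320+0.4984z
into |P−S₁|² = l²: 1.2526z² + 0.0791z + -0.1823 = 0;  Δ = 0.9195;  z = -0.4143 or 0.3512 → z<0 root = -0.4143
x = 0.0466, y = -0.2385

(0.0466, -0.2385, -0.4143)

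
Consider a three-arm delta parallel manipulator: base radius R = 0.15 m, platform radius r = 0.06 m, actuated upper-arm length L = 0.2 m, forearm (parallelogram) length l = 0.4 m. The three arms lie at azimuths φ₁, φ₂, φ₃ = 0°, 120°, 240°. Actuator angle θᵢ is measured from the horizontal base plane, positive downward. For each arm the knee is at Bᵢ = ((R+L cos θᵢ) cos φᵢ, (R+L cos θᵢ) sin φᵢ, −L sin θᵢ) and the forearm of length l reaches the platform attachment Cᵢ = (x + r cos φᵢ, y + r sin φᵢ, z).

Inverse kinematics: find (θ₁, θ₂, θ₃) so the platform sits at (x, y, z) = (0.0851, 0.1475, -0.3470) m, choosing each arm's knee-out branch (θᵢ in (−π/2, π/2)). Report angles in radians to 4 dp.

φ1=0.0° → target in arm frame (0.0851, 0.1475)
  A cos θ + B sin θ = C:  0.0049·cos θ + -0.3470·sin θ = -0.0555
  θ1 = atan2(B,A) + arccos(C/0.3470) = 0.1747
rotate P by −φ2: (0.0852, -0.1474, -0.3470)
  e−x'=0.0048;  (l²−L²−(e−x')²−y'²−z²)/2L = -0.0554
  θ2 = atan2(B,A) + arccos(C/0.3470) = 0.1743
arm 3 (φ=240.0°): x'=-0.1703, y'=-0.0001
  A=0.2603, B=-0.3470, C=(l²−L²−A²−y'²−z²)/(2L)=-0.1704
  γ=atan2(-0.3470,0.2603)=-0.9272;  ψ=arccos(-0.3928)=1.9745;  θ3=γ+ψ≈1.0473

θ₁ = 0.1747, θ₂ = 0.1743, θ₃ = 1.0473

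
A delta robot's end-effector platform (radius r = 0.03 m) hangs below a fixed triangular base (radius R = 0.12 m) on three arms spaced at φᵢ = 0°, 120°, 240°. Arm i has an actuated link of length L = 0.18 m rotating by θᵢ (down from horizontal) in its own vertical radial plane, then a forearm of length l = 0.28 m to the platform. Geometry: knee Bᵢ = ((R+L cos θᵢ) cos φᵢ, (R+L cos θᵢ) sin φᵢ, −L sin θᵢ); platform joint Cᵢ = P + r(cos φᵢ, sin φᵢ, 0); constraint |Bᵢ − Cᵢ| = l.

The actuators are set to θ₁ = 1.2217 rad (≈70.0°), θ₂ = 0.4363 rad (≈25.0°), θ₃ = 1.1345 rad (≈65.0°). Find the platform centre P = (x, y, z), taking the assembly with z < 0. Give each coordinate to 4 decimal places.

(-0.0685, 0.0895, -0.3173)

φ1=0.0°: virtual centre (0.1516, 0.0000, -0.1691), radius l
O2 = (0.2531·cos120.0°, 0.2531·sin120.0°, -0.0761) = (-0.1266, 0.2192, -0.0761)
φ3=240.0°: virtual centre (-0.0830, -0.1438, -0.1631), radius l
subtract pairs → two planes through P
linear system: -0.5563x+0.4384y = 0.0183−0.1862z; -0.4692x+-0.2876y = 0.0026−0.0120z
det = 0.3657;  x = -0.0175+0.1608z,  y = 0.0195+-0.2206z
quadratic in z: (1.0745)z²+(0.2753)z+(-0.0208)=0, √Δ=0.4066 → z ∈ {-0.3173, 0.0611}; z = -0.3173 (taking z<0)
x = -0.0685, y = 0.0895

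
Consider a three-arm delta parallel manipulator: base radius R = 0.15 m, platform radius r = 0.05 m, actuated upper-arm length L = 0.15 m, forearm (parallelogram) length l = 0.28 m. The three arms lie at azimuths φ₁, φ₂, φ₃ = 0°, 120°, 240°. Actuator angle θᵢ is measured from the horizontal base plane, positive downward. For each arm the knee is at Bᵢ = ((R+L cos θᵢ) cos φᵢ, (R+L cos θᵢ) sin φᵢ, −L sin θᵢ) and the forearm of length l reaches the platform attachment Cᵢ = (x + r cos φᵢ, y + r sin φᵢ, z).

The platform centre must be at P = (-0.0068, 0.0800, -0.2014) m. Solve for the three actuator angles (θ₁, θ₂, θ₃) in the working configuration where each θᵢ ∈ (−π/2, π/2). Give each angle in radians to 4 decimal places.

φ1=0.0° → target in arm frame (-0.0068, 0.0800)
  A cos θ + B sin θ = C:  0.1068·cos θ + -0.2014·sin θ = -0.0082
  γ=atan2(-0.2014,0.1068)=-1.0832;  ψ=arccos(-0.0361)=1.6069;  θ1=γ+ψ≈0.5237
φ2=120.0° → target in arm frame (0.0727, -0.0341)
  A=0.0273, B=-0.2014, C=(l²−L²−A²−y'²−z²)/(2L)=0.0448
  θ2 = atan2(B,A) + arccos(C/0.2032) = -0.0872
rotate P by −φ3: (-0.0659, -0.0459, -0.2014)
  A cos θ + B sin θ = C:  0.1659·cos θ + -0.2014·sin θ = -0.0476
  γ=atan2(-0.2014,0.1659)=-0.8818;  ψ=arccos(-0.1825)=1.7543;  θ3=γ+ψ≈0.8725

θ₁ = 0.5237, θ₂ = -0.0872, θ₃ = 0.8725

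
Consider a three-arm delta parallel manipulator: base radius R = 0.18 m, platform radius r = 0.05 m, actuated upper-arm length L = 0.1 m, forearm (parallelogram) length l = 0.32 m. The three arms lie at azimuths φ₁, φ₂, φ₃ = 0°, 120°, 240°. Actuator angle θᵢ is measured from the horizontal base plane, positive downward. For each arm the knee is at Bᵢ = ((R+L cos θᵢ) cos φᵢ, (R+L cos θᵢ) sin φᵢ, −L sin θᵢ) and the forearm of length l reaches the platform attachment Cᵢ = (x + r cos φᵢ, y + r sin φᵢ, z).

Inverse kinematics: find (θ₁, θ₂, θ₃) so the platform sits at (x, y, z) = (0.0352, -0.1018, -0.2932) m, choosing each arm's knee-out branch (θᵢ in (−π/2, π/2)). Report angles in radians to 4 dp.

θ₁ = 0.5239, θ₂ = 1.3964, θ₃ = 0.2623

rotate P by −φ1: (0.0352, -0.1018, -0.2932)
  A=0.0948, B=-0.2932, C=(l²−L²−A²−y'²−z²)/(2L)=-0.0646
  θ1 = atan2(B,A) + arccos(C/0.3081) = 0.5239
rotate P by −φ2: (-0.1058, 0.0204, -0.2932)
  A=0.2358, B=-0.2932, C=(l²−L²−A²−y'²−z²)/(2L)=-0.2478
  θ2 = atan2(B,A) + arccos(C/0.3762) = 1.3964
arm 3 (φ=240.0°): x'=0.0706, y'=0.0814
  e−x'=0.0594;  (l²−L²−(e−x')²−y'²−z²)/2L = -0.0186
  θ3 = atan2(B,A) + arccos(C/0.2992) = 0.2623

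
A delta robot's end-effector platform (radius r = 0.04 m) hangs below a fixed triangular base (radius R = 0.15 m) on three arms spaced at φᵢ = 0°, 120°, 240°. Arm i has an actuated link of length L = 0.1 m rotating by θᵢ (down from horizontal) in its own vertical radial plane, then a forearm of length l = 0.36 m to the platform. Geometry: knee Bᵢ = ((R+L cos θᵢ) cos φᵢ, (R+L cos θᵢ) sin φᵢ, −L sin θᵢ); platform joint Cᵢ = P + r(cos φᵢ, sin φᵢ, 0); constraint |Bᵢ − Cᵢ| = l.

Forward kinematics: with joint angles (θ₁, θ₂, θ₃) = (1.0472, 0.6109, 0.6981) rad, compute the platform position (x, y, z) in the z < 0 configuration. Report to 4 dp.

centre 1 = (0.1600·cos0.0°, 0.1600·sin0.0°, -0.0866) = (0.1600, 0.0000, -0.0866)
φ2=120.0°: virtual centre (-0.0960, 0.1662, -0.0574), radius l
arm 3 at φ=240.0°: (R−r)+L cos θ3 = 0.1866;  centre 3 = (-0.0933, -0.1616, -0.0643)
subtract pairs → two planes through P
linear system: -0.5119x+0.3324y = 0.0070−0.0585z; -0.5066x+-0.3232y = 0.0059−0.0447z
Cramer: x(z) = -0.0126+0.1011z;  y(z) = 0.0017-0.0203z
into |P−centre ₁|² = l²: 1.0106z² + 0.1382z + -0.0923 = 0;  Δ = 0.3922;  z = -0.3782 or 0.2415 → z<0 root = -0.3782
x = -0.0509, y = 0.0093

(-0.0509, 0.0093, -0.3782)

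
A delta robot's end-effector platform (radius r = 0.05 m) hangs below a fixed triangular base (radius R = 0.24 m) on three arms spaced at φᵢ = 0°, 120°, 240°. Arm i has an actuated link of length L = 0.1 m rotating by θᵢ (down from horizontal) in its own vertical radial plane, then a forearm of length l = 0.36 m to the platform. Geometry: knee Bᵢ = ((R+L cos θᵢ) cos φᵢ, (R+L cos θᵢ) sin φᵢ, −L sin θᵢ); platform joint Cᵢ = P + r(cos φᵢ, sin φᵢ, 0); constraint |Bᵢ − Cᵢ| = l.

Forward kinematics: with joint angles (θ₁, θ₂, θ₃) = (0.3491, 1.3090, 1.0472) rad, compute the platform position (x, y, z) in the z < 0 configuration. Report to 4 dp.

arm 1 at φ=0.0°: (R−r)+L cos θ1 = 0.2840;  O1 = (0.2840, 0.0000, -0.0342)
φ2=120.0°: virtual centre (-0.1079, 0.1870, -0.0966), radius l
arm 3 at φ=240.0°: (R−r)+L cos θ3 = 0.2400;  O3 = (-0.1200, -0.2078, -0.0866)
subtract pairs → two planes through P
[-0.7838 0.3739 -0.1248]·P = -0.0259;  [-0.8079 -0.4157 -0.1048]·P = -0.0167
det = 0.6279;  x = 0.0271+-0.1450z,  y = -0.0124+0.0297z
into |P−O₁|² = l²: 1.0219z² + 0.1422z + -0.0623 = 0;  Δ = 0.2748;  z = -0.3260 or 0.1869 → z<0 root = -0.3260
x = 0.0744, y = -0.0221

(0.0744, -0.0221, -0.3260)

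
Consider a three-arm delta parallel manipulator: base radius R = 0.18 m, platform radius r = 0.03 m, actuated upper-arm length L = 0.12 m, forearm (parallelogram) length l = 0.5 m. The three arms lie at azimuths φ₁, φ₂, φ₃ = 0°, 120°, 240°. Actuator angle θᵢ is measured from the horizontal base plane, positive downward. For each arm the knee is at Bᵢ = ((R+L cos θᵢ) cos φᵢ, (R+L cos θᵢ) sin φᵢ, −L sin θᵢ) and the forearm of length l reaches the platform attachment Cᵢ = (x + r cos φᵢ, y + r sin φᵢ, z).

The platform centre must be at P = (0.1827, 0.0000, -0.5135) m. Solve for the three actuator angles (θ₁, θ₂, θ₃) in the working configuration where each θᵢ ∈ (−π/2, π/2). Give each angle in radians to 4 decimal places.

φ1=0.0° → target in arm frame (0.1827, 0.0000)
  A cos θ + B sin θ = C:  -0.0327·cos θ + -0.5135·sin θ = -0.1215
  γ=atan2(-0.5135,-0.0327)=-1.6344;  ψ=arccos(-0.2361)=1.8091;  θ1=γ+ψ≈0.1747
φ2=120.0° → target in arm frame (-0.0913, -0.1582)
  e−x'=0.2413;  (l²−L²−(e−x')²−y'²−z²)/2L = -0.4640
  √(A²+B²)=0.5674;  θ2 = -1.1314+2.5284 ≈ 1.3970
arm 3 (φ=240.0°): x'=-0.0914, y'=0.1582
  A cos θ + B sin θ = C:  0.2414·cos θ + -0.5135·sin θ = -0.4640
  √(A²+B²)=0.5674;  θ3 = -1.1314+2.5284 ≈ 1.3970

θ₁ = 0.1747, θ₂ = 1.3970, θ₃ = 1.3970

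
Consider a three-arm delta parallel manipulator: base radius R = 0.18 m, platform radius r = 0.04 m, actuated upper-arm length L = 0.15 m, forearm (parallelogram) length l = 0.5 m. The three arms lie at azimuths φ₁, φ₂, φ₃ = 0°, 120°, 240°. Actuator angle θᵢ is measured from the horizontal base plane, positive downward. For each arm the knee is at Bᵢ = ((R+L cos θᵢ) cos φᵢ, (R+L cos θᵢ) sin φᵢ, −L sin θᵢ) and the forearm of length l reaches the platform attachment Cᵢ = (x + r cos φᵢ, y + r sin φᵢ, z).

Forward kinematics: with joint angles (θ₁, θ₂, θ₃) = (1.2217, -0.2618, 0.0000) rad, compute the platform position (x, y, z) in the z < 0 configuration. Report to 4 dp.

(-0.2333, 0.0312, -0.4031)

arm 1 at φ=0.0°: ρ1 = 0.1913;  S1 = (0.1913, 0.0000, -0.1410)
φ2=120.0°: virtual centre (-0.1424, 0.2467, 0.0388), radius l
arm 3 at φ=240.0°: ρ3 = 0.2900;  S3 = (-0.1450, -0.2511, 0.0000)
subtract pairs → two planes through P
plane₁₂: -0.6675x+0.4934y+0.3596z = 0.0262
Cramer: x(z) = -0.0402+0.4792z;  y(z) = -0.0012-0.0804z
sphere 1 gives Az²+Bz+C=0 with A=1.2361, B=0.0603, C=-0.1766;  B²−4AC=0.8766;  roots -0.4031, 0.3543;  negative root z = -0.4031
x = -0.2333, y = 0.0312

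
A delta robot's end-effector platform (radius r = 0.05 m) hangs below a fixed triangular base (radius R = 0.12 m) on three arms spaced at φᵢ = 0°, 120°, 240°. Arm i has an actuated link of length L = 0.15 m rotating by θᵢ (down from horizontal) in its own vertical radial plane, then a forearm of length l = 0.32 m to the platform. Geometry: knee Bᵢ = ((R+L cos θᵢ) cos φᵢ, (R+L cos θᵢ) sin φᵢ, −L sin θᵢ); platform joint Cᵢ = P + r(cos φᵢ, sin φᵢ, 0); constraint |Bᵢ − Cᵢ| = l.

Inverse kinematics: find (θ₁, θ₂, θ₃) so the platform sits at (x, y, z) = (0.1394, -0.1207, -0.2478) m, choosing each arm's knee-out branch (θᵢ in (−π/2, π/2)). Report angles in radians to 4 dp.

θ₁ = -0.2615, θ₂ = 1.2217, θ₃ = 0.3493

φ1=0.0° → target in arm frame (0.1394, -0.1207)
  e−x'=-0.0694;  (l²−L²−(e−x')²−y'²−z²)/2L = -0.0030
  γ=atan2(-0.2478,-0.0694)=-1.8439;  ψ=arccos(-0.0115)=1.5823;  θ1=γ+ψ≈-0.2615
rotate P by −φ2: (-0.1742, -0.0604, -0.2478)
  e−x'=0.2442;  (l²−L²−(e−x')²−y'²−z²)/2L = -0.1493
  γ=atan2(-0.2478,0.2442)=-0.7927;  ψ=arccos(-0.4292)=2.0144;  θ2=γ+ψ≈1.2217
arm 3 (φ=240.0°): x'=0.0348, y'=0.1811
  e−x'=0.0352;  (l²−L²−(e−x')²−y'²−z²)/2L = -0.0518
  θ3 = atan2(B,A) + arccos(C/0.2503) = 0.3493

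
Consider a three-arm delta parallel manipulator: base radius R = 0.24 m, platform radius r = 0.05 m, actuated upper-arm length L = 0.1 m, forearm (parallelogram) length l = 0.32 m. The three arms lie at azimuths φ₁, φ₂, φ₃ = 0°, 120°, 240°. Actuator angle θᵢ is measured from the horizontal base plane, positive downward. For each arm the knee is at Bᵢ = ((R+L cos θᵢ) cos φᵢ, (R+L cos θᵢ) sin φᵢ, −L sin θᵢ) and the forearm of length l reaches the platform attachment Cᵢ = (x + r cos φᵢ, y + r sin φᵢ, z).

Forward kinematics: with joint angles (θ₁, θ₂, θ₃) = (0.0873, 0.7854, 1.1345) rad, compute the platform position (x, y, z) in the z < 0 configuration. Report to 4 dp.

φ1=0.0°: virtual centre (0.2896, 0.0000, -0.0087), radius l
φ2=120.0°: virtual centre (-0.1304, 0.2258, -0.0707), radius l
arm 3 at φ=240.0°: (R−r)+L cos θ3 = 0.2323;  centre 3 = (-0.1161, -0.2011, -0.0906)
eliminate P² terms by subtracting sphere 1 from 2 and 3
linear system: -0.8399x+0.4516y = -0.0110−-0.1240z; -0.8115x+-0.4023y = -0.0218−-0.1638z
det = 0.7043;  x = 0.0202+-0.1758z,  y = 0.0133+-0.0525z
sphere 1 gives Az²+Bz+C=0 with A=1.0337, B=0.1108, C=-0.0296;  B²−4AC=0.1346;  roots -0.2310, 0.1239;  negative root z = -0.2310
x = 0.0609, y = 0.0255

(0.0609, 0.0255, -0.2310)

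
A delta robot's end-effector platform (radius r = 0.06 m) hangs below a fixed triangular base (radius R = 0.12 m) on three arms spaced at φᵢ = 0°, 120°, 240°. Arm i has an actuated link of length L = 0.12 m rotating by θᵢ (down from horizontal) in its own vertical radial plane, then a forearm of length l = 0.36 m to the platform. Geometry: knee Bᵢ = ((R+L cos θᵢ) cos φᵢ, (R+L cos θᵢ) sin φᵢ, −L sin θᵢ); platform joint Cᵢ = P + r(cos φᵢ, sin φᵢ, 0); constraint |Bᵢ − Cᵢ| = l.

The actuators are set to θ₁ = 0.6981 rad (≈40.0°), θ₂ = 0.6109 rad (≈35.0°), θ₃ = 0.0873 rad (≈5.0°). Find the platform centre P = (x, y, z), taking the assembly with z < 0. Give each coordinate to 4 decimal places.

(-0.0585, -0.0740, -0.3597)

arm 1 at φ=0.0°: ρ1 = 0.1519;  centre 1 = (0.1519, 0.0000, -0.0771)
centre 2 = (0.1583·cos120.0°, 0.1583·sin120.0°, -0.0688) = (-0.0791, 0.1371, -0.0688)
arm 3 at φ=240.0°: ρ3 = 0.1795;  centre 3 = (-0.0898, -0.1555, -0.0105)
|centre ₂|²−|centre ₁|² = 0.0008;  |centre ₃|²−|centre ₁|² = 0.0033
[-0.4622 0.2742 0.0166]·P = 0.0008;  [-0.4834 -0.3110 0.1333]·P = 0.0033
Cramer: x(z) = -0.0041+0.1510z;  y(z) = -0.0042+0.1940z
quadratic in z: (1.0605)z²+(0.1055)z+(-0.0993)=0, √Δ=0.6574 → z ∈ {-0.3597, 0.2602}; z = -0.3597 (taking z<0)
x = -0.0585, y = -0.0740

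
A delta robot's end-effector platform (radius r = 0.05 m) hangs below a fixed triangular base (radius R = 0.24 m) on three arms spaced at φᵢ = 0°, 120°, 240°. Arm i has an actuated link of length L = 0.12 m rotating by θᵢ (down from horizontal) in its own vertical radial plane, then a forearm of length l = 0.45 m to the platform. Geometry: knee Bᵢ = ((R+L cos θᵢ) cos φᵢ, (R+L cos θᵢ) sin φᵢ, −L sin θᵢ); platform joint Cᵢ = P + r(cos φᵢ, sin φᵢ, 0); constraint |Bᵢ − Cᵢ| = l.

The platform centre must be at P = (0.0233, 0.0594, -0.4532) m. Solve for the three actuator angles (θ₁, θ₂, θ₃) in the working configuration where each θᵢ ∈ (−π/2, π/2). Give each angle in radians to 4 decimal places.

rotate P by −φ1: (0.0233, 0.0594, -0.4532)
  A=0.1667, B=-0.4532, C=(l²−L²−A²−y'²−z²)/(2L)=-0.2025
  γ=atan2(-0.4532,0.1667)=-1.2183;  ψ=arccos(-0.4194)=2.0036;  θ1=γ+ψ≈0.7853
arm 2 (φ=120.0°): x'=0.0398, y'=-0.0499
  A=0.1502, B=-0.4532, C=(l²−L²−A²−y'²−z²)/(2L)=-0.1764
  √(A²+B²)=0.4774;  θ2 = -1.2508+1.9493 ≈ 0.6985
rotate P by −φ3: (-0.0631, -0.0095, -0.4532)
  A cos θ + B sin θ = C:  0.2531·cos θ + -0.4532·sin θ = -0.3393
  γ=atan2(-0.4532,0.2531)=-1.0615;  ψ=arccos(-0.6537)=2.2832;  θ3=γ+ψ≈1.2218

θ₁ = 0.7853, θ₂ = 0.6985, θ₃ = 1.2218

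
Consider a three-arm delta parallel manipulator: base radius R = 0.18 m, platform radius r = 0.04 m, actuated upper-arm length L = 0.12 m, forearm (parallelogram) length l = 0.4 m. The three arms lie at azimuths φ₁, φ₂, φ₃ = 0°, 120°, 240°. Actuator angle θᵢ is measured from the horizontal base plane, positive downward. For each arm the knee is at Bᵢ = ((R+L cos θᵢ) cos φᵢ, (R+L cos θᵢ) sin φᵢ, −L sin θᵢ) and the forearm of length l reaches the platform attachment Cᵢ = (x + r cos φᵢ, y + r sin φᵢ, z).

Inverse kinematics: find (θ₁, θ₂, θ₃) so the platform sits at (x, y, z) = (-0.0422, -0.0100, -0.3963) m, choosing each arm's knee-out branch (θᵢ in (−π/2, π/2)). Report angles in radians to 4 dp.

rotate P by −φ1: (-0.0422, -0.0100, -0.3963)
  e−x'=0.1822;  (l²−L²−(e−x')²−y'²−z²)/2L = -0.1865
  θ1 = atan2(B,A) + arccos(C/0.4362) = 0.8726
rotate P by −φ2: (0.0124, 0.0415, -0.3963)
  e−x'=0.1276;  (l²−L²−(e−x')²−y'²−z²)/2L = -0.1227
  γ=atan2(-0.3963,0.1276)=-1.2594;  ψ=arccos(-0.2948)=1.8700;  θ2=γ+ψ≈0.6106
φ3=240.0° → target in arm frame (0.0298, -0.0315)
  A=0.1102, B=-0.3963, C=(l²−L²−A²−y'²−z²)/(2L)=-0.1025
  θ3 = atan2(B,A) + arccos(C/0.4113) = 0.5232

θ₁ = 0.8726, θ₂ = 0.6106, θ₃ = 0.5232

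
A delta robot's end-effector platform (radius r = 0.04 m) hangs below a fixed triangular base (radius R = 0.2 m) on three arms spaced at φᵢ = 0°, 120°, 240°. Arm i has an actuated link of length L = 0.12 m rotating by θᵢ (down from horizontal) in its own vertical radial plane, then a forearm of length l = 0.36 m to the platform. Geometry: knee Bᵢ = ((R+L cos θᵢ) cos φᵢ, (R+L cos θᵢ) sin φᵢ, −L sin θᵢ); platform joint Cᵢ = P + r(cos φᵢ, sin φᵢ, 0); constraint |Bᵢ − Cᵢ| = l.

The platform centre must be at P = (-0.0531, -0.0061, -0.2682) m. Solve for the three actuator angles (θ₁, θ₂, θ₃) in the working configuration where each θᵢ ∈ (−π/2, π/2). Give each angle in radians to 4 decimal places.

θ₁ = 0.6979, θ₂ = 0.1745, θ₃ = 0.0878

rotate P by −φ1: (-0.0531, -0.0061, -0.2682)
  e−x'=0.2131;  (l²−L²−(e−x')²−y'²−z²)/2L = -0.0091
  √(A²+B²)=0.3426;  θ1 = -0.8994+1.5973 ≈ 0.6979
arm 2 (φ=120.0°): x'=0.0213, y'=0.0490
  e−x'=0.1387;  (l²−L²−(e−x')²−y'²−z²)/2L = 0.0901
  γ=atan2(-0.2682,0.1387)=-1.0934;  ψ=arccos(0.2983)=1.2679;  θ2=γ+ψ≈0.1745
rotate P by −φ3: (0.0318, -0.0429, -0.2682)
  A=0.1282, B=-0.2682, C=(l²−L²−A²−y'²−z²)/(2L)=0.1042
  √(A²+B²)=0.2973;  θ3 = -1.1250+1.2128 ≈ 0.0878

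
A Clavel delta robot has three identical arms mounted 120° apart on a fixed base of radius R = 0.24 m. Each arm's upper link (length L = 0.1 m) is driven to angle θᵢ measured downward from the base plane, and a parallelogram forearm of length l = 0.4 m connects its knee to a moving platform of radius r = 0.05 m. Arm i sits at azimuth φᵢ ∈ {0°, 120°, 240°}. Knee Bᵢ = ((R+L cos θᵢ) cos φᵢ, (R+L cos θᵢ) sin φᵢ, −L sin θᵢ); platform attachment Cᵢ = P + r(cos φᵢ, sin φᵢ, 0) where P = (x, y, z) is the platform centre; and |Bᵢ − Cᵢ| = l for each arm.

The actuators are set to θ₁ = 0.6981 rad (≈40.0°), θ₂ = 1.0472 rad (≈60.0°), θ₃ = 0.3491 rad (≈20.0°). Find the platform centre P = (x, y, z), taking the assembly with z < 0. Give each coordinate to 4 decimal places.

(0.0016, -0.0598, -0.3579)

φ1=0.0°: virtual centre (0.2666, 0.0000, -0.0643), radius l
arm 2 at φ=120.0°: (R−r)+L cos θ2 = 0.2400;  O2 = (-0.1200, 0.2078, -0.0866)
arm 3 at φ=240.0°: (R−r)+L cos θ3 = 0.2840;  O3 = (-0.1420, -0.2459, -0.0342)
|O₂|²−|O₁|² = -0.0101;  |O₃|²−|O₁|² = 0.0066
linear system: -0.7732x+0.4157y = -0.0101−-0.0447z; -0.8172x+-0.4918y = 0.0066−0.0601z
det = 0.7200;  x = 0.0031+0.0042z,  y = -0.0186+0.1153z
into |P−O₁|² = l²: 1.0133z² + 0.1220z + -0.0861 = 0;  Δ = 0.3638;  z = -0.3579 or 0.2374 → z<0 root = -0.3579
x = 0.0016, y = -0.0598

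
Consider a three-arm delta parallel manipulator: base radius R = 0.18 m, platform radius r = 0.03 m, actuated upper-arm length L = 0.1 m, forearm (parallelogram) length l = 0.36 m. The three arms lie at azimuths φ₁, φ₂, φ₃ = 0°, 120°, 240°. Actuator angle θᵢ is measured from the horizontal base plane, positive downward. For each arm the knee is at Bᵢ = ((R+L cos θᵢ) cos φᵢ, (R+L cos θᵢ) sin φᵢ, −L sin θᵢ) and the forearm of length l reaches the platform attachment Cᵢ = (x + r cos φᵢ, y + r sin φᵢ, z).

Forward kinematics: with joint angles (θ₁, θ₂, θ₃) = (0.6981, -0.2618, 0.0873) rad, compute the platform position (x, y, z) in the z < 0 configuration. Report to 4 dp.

(-0.0660, 0.0212, -0.2729)

φ1=0.0°: virtual centre (0.2266, 0.0000, -0.0643), radius l
arm 2 at φ=120.0°: (R−r)+L cos θ2 = 0.2466;  O2 = (-0.1233, 0.2136, 0.0259)
arm 3 at φ=240.0°: (R−r)+L cos θ3 = 0.2496;  O3 = (-0.1248, -0.2162, -0.0087)
|O₂|²−|O₁|² = 0.0060;  |O₃|²−|O₁|² = 0.0069
linear system: -0.6998x+0.4271y = 0.0060−0.1803z; -0.7028x+-0.4324y = 0.0069−0.1111z
Cramer: x(z) = -0.0092+0.2081z;  y(z) = -0.0010-0.0813z
quadratic in z: (1.0499)z²+(0.0306)z+(-0.0699)=0, √Δ=0.5425 → z ∈ {-0.2729, 0.2438}; z = -0.2729 (taking z<0)
x = -0.0660, y = 0.0212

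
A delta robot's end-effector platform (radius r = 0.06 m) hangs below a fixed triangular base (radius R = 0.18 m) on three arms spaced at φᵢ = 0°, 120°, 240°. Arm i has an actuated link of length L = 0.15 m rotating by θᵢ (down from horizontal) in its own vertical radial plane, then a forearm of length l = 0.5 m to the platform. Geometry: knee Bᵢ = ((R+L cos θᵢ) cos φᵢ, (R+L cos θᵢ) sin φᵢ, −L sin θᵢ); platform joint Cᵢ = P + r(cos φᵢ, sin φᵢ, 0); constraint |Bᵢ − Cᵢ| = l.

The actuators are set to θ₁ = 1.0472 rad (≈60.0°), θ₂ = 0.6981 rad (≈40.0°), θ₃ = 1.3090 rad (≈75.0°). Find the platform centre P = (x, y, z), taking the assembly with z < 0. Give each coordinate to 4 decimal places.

arm 1 at φ=0.0°: ρ1 = 0.1950;  S1 = (0.1950, 0.0000, -0.1299)
arm 2 at φ=120.0°: ρ2 = 0.2349;  S2 = (-0.1175, 0.2034, -0.0964)
arm 3 at φ=240.0°: ρ3 = 0.1588;  S3 = (-0.0794, -0.1375, -0.1449)
eliminate P² terms by subtracting sphere 1 from 2 and 3
[-0.6249 0.4069 0.0670]·P = 0.0096;  [-0.5488 -0.2751 -0.0300]·P = -0.0087
Cramer: x(z) = 0.0023+0.0158z;  y(z) = 0.0270-0.1404z
into |P−S₁|² = l²: 1.0200z² + 0.2461z + -0.1953 = 0;  Δ = 0.8572;  z = -0.5745 or 0.3332 → z<0 root = -0.5745
x = -0.0068, y = 0.1077

(-0.0068, 0.1077, -0.5745)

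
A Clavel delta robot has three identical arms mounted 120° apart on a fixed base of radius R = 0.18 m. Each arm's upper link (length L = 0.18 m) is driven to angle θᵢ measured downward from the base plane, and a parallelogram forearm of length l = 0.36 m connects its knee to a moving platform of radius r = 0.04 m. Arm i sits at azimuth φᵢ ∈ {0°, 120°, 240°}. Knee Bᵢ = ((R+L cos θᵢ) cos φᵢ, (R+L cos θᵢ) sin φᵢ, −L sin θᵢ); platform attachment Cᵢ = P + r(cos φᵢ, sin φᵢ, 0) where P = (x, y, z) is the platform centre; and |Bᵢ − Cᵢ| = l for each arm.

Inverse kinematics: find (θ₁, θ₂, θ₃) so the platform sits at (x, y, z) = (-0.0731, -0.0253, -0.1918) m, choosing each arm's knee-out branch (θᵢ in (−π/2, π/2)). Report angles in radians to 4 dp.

φ1=0.0° → target in arm frame (-0.0731, -0.0253)
  e−x'=0.2131;  (l²−L²−(e−x')²−y'²−z²)/2L = 0.0399
  θ1 = atan2(B,A) + arccos(C/0.2867) = 0.6984
rotate P by −φ2: (0.0146, 0.0760, -0.1918)
  A cos θ + B sin θ = C:  0.1254·cos θ + -0.1918·sin θ = 0.1081
  γ=atan2(-0.1918,0.1254)=-0.9919;  ψ=arccos(0.4719)=1.0793;  θ2=γ+ψ≈0.0874
rotate P by −φ3: (0.0585, -0.0507, -0.1918)
  A cos θ + B sin θ = C:  0.0815·cos θ + -0.1918·sin θ = 0.1422
  θ3 = atan2(B,A) + arccos(C/0.2084) = -0.3490

θ₁ = 0.6984, θ₂ = 0.0874, θ₃ = -0.3490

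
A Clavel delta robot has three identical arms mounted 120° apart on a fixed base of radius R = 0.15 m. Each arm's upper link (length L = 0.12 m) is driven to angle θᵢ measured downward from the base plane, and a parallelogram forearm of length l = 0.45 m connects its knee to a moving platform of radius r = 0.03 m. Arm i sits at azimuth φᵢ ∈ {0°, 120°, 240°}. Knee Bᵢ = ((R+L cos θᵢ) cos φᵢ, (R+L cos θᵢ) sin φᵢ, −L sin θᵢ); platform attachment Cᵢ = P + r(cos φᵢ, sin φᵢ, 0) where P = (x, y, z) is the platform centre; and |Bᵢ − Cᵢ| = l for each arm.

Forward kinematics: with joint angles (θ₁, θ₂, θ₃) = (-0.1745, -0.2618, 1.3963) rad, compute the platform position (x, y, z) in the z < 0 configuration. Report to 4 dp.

centre 1 = (0.2382·cos0.0°, 0.2382·sin0.0°, 0.0208) = (0.2382, 0.0000, 0.0208)
centre 2 = (0.2359·cos120.0°, 0.2359·sin120.0°, 0.0311) = (-0.1180, 0.2043, 0.0311)
φ3=240.0°: virtual centre (-0.0704, -0.1220, -0.1182), radius l
eliminate P² terms by subtracting sphere 1 from 2 and 3
plane₁₂: -0.7123x+0.4086y+0.0204z = -0.0005
det = 0.4259;  x = 0.0227+-0.2550z,  y = 0.0383+-0.4946z
quadratic in z: (1.3096)z²+(0.0304)z+(-0.1542)=0, √Δ=0.8992 → z ∈ {-0.3549, 0.3317}; z = -0.3549 (taking z<0)
x = 0.1132, y = 0.2138

(0.1132, 0.2138, -0.3549)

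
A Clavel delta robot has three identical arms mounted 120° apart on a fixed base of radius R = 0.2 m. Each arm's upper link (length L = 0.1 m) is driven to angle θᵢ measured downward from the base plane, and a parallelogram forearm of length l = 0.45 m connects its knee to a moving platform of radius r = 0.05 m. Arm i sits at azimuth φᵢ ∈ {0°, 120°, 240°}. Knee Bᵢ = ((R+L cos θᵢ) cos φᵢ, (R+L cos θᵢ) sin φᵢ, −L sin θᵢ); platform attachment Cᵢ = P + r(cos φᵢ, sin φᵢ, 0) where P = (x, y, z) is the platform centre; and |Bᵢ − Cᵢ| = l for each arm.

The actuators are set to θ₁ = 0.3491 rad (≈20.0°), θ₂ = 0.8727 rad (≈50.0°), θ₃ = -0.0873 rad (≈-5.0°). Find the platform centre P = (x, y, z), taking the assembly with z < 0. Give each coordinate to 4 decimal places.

φ1=0.0°: virtual centre (0.2440, 0.0000, -0.0342), radius l
O2 = (0.2143·cos120.0°, 0.2143·sin120.0°, -0.0766) = (-0.1071, 0.1856, -0.0766)
φ3=240.0°: virtual centre (-0.1248, -0.2162, 0.0087), radius l
|O₂|²−|O₁|² = -0.0089;  |O₃|²−|O₁|² = 0.0017
plane₁₂: -0.7022x+0.3711y+-0.0848z = -0.0089
Cramer: x(z) = 0.0056-0.0083z;  y(z) = -0.0134+0.2128z
quadratic in z: (1.0453)z²+(0.0667)z+(-0.1443)=0, √Δ=0.7797 → z ∈ {-0.4048, 0.3410}; z = -0.4048 (taking z<0)
x = 0.0089, y = -0.0996

(0.0089, -0.0996, -0.4048)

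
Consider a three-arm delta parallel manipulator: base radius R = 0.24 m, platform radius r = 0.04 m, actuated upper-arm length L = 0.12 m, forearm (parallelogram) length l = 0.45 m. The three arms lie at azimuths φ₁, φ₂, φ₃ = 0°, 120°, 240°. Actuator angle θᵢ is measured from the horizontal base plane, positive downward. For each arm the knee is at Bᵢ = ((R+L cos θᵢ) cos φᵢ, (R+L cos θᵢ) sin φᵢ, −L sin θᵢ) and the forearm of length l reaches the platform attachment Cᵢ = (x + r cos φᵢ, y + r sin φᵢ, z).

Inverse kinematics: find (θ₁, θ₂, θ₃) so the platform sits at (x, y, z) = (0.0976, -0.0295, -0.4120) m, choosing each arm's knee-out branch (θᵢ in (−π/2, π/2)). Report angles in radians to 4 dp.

θ₁ = 0.1749, θ₂ = 1.1344, θ₃ = 0.8730

φ1=0.0° → target in arm frame (0.0976, -0.0295)
  A cos θ + B sin θ = C:  0.1024·cos θ + -0.4120·sin θ = 0.0292
  √(A²+B²)=0.4245;  θ1 = -1.3272+1.5020 ≈ 0.1749
arm 2 (φ=120.0°): x'=-0.0743, y'=-0.0698
  A=0.2743, B=-0.4120, C=(l²−L²−A²−y'²−z²)/(2L)=-0.2574
  γ=atan2(-0.4120,0.2743)=-0.9833;  ψ=arccos(-0.5200)=2.1177;  θ2=γ+ψ≈1.1344
φ3=240.0° → target in arm frame (-0.0233, 0.0993)
  A cos θ + B sin θ = C:  0.2233·cos θ + -0.4120·sin θ = -0.1723
  γ=atan2(-0.4120,0.2233)=-1.0742;  ψ=arccos(-0.3676)=1.9472;  θ3=γ+ψ≈0.8730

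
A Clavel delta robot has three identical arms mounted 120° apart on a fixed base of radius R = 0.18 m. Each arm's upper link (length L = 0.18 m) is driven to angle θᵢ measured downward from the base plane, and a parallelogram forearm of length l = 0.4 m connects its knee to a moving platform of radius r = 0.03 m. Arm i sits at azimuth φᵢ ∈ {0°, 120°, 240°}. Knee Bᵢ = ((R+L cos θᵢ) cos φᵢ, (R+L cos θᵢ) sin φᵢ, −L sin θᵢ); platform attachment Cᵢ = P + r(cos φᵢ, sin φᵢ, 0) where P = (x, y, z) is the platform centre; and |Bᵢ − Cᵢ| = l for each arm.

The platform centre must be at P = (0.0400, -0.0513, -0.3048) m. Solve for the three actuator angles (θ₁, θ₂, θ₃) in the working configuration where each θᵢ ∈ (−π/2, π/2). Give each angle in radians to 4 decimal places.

rotate P by −φ1: (0.0400, -0.0513, -0.3048)
  A=0.1100, B=-0.3048, C=(l²−L²−A²−y'²−z²)/(2L)=0.0555
  θ1 = atan2(B,A) + arccos(C/0.3240) = 0.1744
rotate P by −φ2: (-0.0644, -0.0090, -0.3048)
  A cos θ + B sin θ = C:  0.2144·cos θ + -0.3048·sin θ = -0.0316
  √(A²+B²)=0.3727;  θ2 = -0.9577+1.6556 ≈ 0.6979
rotate P by −φ3: (0.0244, 0.0603, -0.3048)
  A cos θ + B sin θ = C:  0.1256·cos θ + -0.3048·sin θ = 0.0425
  √(A²+B²)=0.3297;  θ3 = -1.1800+1.4416 ≈ 0.2616

θ₁ = 0.1744, θ₂ = 0.6979, θ₃ = 0.2616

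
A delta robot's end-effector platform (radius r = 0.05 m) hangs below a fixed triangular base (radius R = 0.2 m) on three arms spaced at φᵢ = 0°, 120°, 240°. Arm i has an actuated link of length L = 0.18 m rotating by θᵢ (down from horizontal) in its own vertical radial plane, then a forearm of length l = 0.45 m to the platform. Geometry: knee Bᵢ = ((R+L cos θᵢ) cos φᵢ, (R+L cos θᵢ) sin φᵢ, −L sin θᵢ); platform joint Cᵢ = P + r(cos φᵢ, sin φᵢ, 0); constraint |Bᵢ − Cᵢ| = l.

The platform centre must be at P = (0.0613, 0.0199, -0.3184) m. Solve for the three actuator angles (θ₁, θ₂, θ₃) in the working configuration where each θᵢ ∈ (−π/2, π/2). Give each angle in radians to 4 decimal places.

arm 1 (φ=0.0°): x'=0.0613, y'=0.0199
  A cos θ + B sin θ = C:  0.0887·cos θ + -0.3184·sin θ = 0.1679
  γ=atan2(-0.3184,0.0887)=-1.2991;  ψ=arccos(0.5081)=1.0378;  θ1=γ+ψ≈-0.2613
rotate P by −φ2: (-0.0134, -0.0630, -0.3184)
  A cos θ + B sin θ = C:  0.1634·cos θ + -0.3184·sin θ = 0.1057
  √(A²+B²)=0.3579;  θ2 = -1.0966+1.2711 ≈ 0.1744
rotate P by −φ3: (-0.0479, 0.0431, -0.3184)
  e−x'=0.1979;  (l²−L²−(e−x')²−y'²−z²)/2L = 0.0770
  √(A²+B²)=0.3749;  θ3 = -1.0147+1.3641 ≈ 0.3493

θ₁ = -0.2613, θ₂ = 0.1744, θ₃ = 0.3493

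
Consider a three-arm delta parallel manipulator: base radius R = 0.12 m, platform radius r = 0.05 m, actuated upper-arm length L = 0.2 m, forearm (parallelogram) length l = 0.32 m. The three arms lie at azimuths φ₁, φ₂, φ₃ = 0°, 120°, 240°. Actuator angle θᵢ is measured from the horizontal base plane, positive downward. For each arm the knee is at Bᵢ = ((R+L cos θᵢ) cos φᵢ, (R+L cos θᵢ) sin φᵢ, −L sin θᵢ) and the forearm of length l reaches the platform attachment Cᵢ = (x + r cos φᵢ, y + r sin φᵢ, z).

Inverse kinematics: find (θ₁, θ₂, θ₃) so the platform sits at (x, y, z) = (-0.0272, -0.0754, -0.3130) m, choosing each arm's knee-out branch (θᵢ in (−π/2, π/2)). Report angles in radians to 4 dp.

θ₁ = 0.6982, θ₂ = 0.7856, θ₃ = 0.2618

arm 1 (φ=0.0°): x'=-0.0272, y'=-0.0754
  e−x'=0.0972;  (l²−L²−(e−x')²−y'²−z²)/2L = -0.1268
  θ1 = atan2(B,A) + arccos(C/0.3277) = 0.6982
rotate P by −φ2: (-0.0517, 0.0613, -0.3130)
  A cos θ + B sin θ = C:  0.1217·cos θ + -0.3130·sin θ = -0.1353
  θ2 = atan2(B,A) + arccos(C/0.3358) = 0.7856
arm 3 (φ=240.0°): x'=0.0789, y'=0.0141
  A cos θ + B sin θ = C:  -0.0089·cos θ + -0.3130·sin θ = -0.0896
  γ=atan2(-0.3130,-0.0089)=-1.5992;  ψ=arccos(-0.2862)=1.8611;  θ3=γ+ψ≈0.2618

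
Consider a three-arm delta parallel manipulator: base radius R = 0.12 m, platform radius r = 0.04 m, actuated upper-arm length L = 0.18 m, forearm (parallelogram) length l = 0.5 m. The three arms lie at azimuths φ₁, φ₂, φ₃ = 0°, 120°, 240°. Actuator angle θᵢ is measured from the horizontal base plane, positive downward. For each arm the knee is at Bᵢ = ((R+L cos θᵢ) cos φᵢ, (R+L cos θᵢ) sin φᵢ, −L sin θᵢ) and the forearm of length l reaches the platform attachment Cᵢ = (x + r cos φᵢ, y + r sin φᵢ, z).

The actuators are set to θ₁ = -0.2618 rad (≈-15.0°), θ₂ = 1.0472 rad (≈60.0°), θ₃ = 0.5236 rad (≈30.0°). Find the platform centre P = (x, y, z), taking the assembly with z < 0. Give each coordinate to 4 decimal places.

S1 = (0.2539·cos0.0°, 0.2539·sin0.0°, 0.0466) = (0.2539, 0.0000, 0.0466)
S2 = (0.1700·cos120.0°, 0.1700·sin120.0°, -0.1559) = (-0.0850, 0.1472, -0.1559)
S3 = (0.2359·cos240.0°, 0.2359·sin240.0°, -0.0900) = (-0.1179, -0.2043, -0.0900)
eliminate P² terms by subtracting sphere 1 from 2 and 3
linear system: -0.6777x+0.2944y = -0.0134−-0.4049z; -0.7436x+-0.4086y = -0.0029−-0.2732z
det = 0.4959;  x = 0.0128+-0.4959z,  y = -0.0162+0.2339z
quadratic in z: (1.3006)z²+(0.1384)z+(-0.1894)=0, √Δ=1.0023 → z ∈ {-0.4385, 0.3321}; z = -0.4385 (taking z<0)
x = 0.2302, y = -0.1188

(0.2302, -0.1188, -0.4385)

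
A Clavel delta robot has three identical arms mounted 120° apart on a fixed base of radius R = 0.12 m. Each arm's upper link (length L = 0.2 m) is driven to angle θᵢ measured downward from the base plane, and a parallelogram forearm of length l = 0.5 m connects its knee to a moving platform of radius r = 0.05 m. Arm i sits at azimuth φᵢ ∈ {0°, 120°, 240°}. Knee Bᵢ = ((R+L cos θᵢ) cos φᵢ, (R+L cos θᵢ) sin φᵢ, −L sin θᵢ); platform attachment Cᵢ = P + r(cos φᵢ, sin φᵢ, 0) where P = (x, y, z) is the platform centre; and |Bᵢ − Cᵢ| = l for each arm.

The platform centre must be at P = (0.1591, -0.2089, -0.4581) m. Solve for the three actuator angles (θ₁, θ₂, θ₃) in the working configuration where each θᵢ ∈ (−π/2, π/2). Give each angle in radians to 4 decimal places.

θ₁ = 0.0870, θ₂ = 1.1343, θ₃ = 0.2616

arm 1 (φ=0.0°): x'=0.1591, y'=-0.2089
  A cos θ + B sin θ = C:  -0.0891·cos θ + -0.4581·sin θ = -0.1286
  γ=atan2(-0.4581,-0.0891)=-1.7629;  ψ=arccos(-0.2755)=1.8499;  θ1=γ+ψ≈0.0870
rotate P by −φ2: (-0.2605, -0.0333, -0.4581)
  e−x'=0.3305;  (l²−L²−(e−x')²−y'²−z²)/2L = -0.2754
  γ=atan2(-0.4581,0.3305)=-0.9459;  ψ=arccos(-0.4876)=2.0802;  θ2=γ+ψ≈1.1343
φ3=240.0° → target in arm frame (0.1014, 0.2422)
  e−x'=-0.0314;  (l²−L²−(e−x')²−y'²−z²)/2L = -0.1488
  θ3 = atan2(B,A) + arccos(C/0.4592) = 0.2616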